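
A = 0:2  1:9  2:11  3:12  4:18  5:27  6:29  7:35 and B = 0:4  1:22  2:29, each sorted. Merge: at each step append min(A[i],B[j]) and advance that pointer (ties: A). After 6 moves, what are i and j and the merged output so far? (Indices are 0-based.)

i=0 j=0: A[i]=2<=B[j]=4 take 2, i++
i=1 j=0: A[i]=9>B[j]=4 take 4, j++
i=1 j=1: A[i]=9<=B[j]=22 take 9, i++
i=2 j=1: A[i]=11<=B[j]=22 take 11, i++
i=3 j=1: A[i]=12<=B[j]=22 take 12, i++
i=4 j=1: A[i]=18<=B[j]=22 take 18, i++

i=5, j=1, merged so far=[2, 4, 9, 11, 12, 18]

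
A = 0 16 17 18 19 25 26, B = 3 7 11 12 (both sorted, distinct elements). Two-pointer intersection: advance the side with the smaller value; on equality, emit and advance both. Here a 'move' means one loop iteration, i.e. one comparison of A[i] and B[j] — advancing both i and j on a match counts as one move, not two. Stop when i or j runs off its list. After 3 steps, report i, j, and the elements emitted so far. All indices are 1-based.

[i=1,j=1] 0<3 → i++
[i=2,j=1] 16>3 → j++
[i=2,j=2] 16>7 → j++

i=2, j=3, emitted=[]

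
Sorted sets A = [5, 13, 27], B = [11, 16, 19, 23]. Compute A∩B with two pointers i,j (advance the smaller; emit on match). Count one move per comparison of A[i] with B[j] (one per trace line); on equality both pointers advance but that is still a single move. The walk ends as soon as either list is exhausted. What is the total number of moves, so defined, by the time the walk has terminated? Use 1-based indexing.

6 moves

[i=1,j=1] 5<11 → i++
[i=2,j=1] 13>11 → j++
[i=2,j=2] 13<16 → i++
[i=3,j=2] 27>16 → j++
[i=3,j=3] 27>19 → j++
[i=3,j=4] 27>23 → j++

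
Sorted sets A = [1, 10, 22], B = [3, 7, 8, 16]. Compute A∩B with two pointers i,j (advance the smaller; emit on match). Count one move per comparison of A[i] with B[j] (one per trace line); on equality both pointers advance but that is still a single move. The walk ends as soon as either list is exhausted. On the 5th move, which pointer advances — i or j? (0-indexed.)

i

[i=0,j=0] 1<3 → i++
[i=1,j=0] 10>3 → j++
[i=1,j=1] 10>7 → j++
[i=1,j=2] 10>8 → j++
[i=1,j=3] 10<16 → i++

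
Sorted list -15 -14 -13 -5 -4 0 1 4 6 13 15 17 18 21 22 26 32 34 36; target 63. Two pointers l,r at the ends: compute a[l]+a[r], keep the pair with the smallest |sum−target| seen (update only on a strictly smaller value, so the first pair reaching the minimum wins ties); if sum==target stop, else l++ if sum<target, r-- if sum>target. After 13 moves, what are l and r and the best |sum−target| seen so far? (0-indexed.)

l=0 r=18: -15+36=21 d=42 *, l++
l=1 r=18: -14+36=22 d=41 *, l++
l=2 r=18: -13+36=23 d=40 *, l++
l=3 r=18: -5+36=31 d=32 *, l++
l=4 r=18: -4+36=32 d=31 *, l++
l=5 r=18: 0+36=36 d=27 *, l++
l=6 r=18: 1+36=37 d=26 *, l++
l=7 r=18: 4+36=40 d=23 *, l++
l=8 r=18: 6+36=42 d=21 *, l++
l=9 r=18: 13+36=49 d=14 *, l++
l=10 r=18: 15+36=51 d=12 *, l++
l=11 r=18: 17+36=53 d=10 *, l++
l=12 r=18: 18+36=54 d=9 *, l++

l=13, r=18, best |Δ|=9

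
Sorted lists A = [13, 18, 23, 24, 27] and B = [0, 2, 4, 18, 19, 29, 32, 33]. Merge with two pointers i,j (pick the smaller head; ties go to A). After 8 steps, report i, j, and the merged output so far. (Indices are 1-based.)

i=4, j=6, merged so far=[0, 2, 4, 13, 18, 18, 19, 23]

[i=1,j=1] A[i]=13>B[j]=0 take 0 → j++
[i=1,j=2] A[i]=13>B[j]=2 take 2 → j++
[i=1,j=3] A[i]=13>B[j]=4 take 4 → j++
[i=1,j=4] A[i]=13<=B[j]=18 take 13 → i++
[i=2,j=4] A[i]=18<=B[j]=18 take 18 → i++
[i=3,j=4] A[i]=23>B[j]=18 take 18 → j++
[i=3,j=5] A[i]=23>B[j]=19 take 19 → j++
[i=3,j=6] A[i]=23<=B[j]=29 take 23 → i++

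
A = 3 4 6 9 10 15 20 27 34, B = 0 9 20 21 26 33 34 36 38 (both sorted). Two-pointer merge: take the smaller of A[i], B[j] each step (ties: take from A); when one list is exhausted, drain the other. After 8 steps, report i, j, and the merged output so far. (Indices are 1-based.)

i=1 j=1: A[i]=3>B[j]=0 take 0, j++
i=1 j=2: A[i]=3<=B[j]=9 take 3, i++
i=2 j=2: A[i]=4<=B[j]=9 take 4, i++
i=3 j=2: A[i]=6<=B[j]=9 take 6, i++
i=4 j=2: A[i]=9<=B[j]=9 take 9, i++
i=5 j=2: A[i]=10>B[j]=9 take 9, j++
i=5 j=3: A[i]=10<=B[j]=20 take 10, i++
i=6 j=3: A[i]=15<=B[j]=20 take 15, i++

i=7, j=3, merged so far=[0, 3, 4, 6, 9, 9, 10, 15]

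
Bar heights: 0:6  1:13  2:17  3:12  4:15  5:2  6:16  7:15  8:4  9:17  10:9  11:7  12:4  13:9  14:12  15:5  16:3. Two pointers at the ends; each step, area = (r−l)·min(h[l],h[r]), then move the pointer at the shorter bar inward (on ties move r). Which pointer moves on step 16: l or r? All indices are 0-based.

[0,16] min(6,3)*16=48 best=48 * → r--
[0,15] min(6,5)*15=75 best=75 * → r--
[0,14] min(6,12)*14=84 best=84 * → l++
[1,14] min(13,12)*13=156 best=156 * → r--
[1,13] min(13,9)*12=108 best=156 → r--
[1,12] min(13,4)*11=44 best=156 → r--
[1,11] min(13,7)*10=70 best=156 → r--
[1,10] min(13,9)*9=81 best=156 → r--
[1,9] min(13,17)*8=104 best=156 → l++
[2,9] min(17,17)*7=119 best=156 → r--
[2,8] min(17,4)*6=24 best=156 → r--
[2,7] min(17,15)*5=75 best=156 → r--
[2,6] min(17,16)*4=64 best=156 → r--
[2,5] min(17,2)*3=6 best=156 → r--
[2,4] min(17,15)*2=30 best=156 → r--
[2,3] min(17,12)*1=12 best=156 → r--

r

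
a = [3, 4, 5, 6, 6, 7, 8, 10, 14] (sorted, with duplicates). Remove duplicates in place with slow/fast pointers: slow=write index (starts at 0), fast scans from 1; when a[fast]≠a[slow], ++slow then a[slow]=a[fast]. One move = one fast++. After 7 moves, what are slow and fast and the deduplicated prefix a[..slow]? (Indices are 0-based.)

slow=6, fast=8, prefix=[3, 4, 5, 6, 7, 8, 10]

slow=0 fast=1: a[fast]=4≠a[slow]=3 write a[1]=4, slow++,fast++
slow=1 fast=2: a[fast]=5≠a[slow]=4 write a[2]=5, slow++,fast++
slow=2 fast=3: a[fast]=6≠a[slow]=5 write a[3]=6, slow++,fast++
slow=3 fast=4: a[fast]=6=a[slow] dup, fast++
slow=3 fast=5: a[fast]=7≠a[slow]=6 write a[4]=7, slow++,fast++
slow=4 fast=6: a[fast]=8≠a[slow]=7 write a[5]=8, slow++,fast++
slow=5 fast=7: a[fast]=10≠a[slow]=8 write a[6]=10, slow++,fast++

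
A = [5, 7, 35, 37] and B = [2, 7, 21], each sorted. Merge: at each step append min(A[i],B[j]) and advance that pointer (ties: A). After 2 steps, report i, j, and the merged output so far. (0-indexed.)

i=1, j=1, merged so far=[2, 5]

[i=0,j=0] A[i]=5>B[j]=2 take 2 → j++
[i=0,j=1] A[i]=5<=B[j]=7 take 5 → i++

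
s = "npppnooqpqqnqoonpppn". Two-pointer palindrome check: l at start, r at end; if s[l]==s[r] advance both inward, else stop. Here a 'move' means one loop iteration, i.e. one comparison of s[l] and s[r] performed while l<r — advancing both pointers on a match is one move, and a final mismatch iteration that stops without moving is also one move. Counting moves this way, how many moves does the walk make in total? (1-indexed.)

l=1 r=20: 'n'=='n', l++,r--
l=2 r=19: 'p'=='p', l++,r--
l=3 r=18: 'p'=='p', l++,r--
l=4 r=17: 'p'=='p', l++,r--
l=5 r=16: 'n'=='n', l++,r--
l=6 r=15: 'o'=='o', l++,r--
l=7 r=14: 'o'=='o', l++,r--
l=8 r=13: 'q'=='q', l++,r--
l=9 r=12: 'p'!='n', stop

9 moves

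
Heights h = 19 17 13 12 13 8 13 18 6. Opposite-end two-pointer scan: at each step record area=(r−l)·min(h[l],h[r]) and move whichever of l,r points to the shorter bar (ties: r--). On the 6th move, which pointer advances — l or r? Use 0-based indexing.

[0,8] min(19,6)*8=48 best=48 * → r--
[0,7] min(19,18)*7=126 best=126 * → r--
[0,6] min(19,13)*6=78 best=126 → r--
[0,5] min(19,8)*5=40 best=126 → r--
[0,4] min(19,13)*4=52 best=126 → r--
[0,3] min(19,12)*3=36 best=126 → r--

r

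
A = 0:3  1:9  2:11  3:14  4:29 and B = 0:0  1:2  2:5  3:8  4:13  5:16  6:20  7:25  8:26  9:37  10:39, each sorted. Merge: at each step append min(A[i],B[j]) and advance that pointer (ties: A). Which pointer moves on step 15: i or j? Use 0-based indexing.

i=0 j=0: A[i]=3>B[j]=0 take 0, j++
i=0 j=1: A[i]=3>B[j]=2 take 2, j++
i=0 j=2: A[i]=3<=B[j]=5 take 3, i++
i=1 j=2: A[i]=9>B[j]=5 take 5, j++
i=1 j=3: A[i]=9>B[j]=8 take 8, j++
i=1 j=4: A[i]=9<=B[j]=13 take 9, i++
i=2 j=4: A[i]=11<=B[j]=13 take 11, i++
i=3 j=4: A[i]=14>B[j]=13 take 13, j++
i=3 j=5: A[i]=14<=B[j]=16 take 14, i++
i=4 j=5: A[i]=29>B[j]=16 take 16, j++
i=4 j=6: A[i]=29>B[j]=20 take 20, j++
i=4 j=7: A[i]=29>B[j]=25 take 25, j++
i=4 j=8: A[i]=29>B[j]=26 take 26, j++
i=4 j=9: A[i]=29<=B[j]=37 take 29, i++
i=5 j=9: A done, take B[j]=37, j++

j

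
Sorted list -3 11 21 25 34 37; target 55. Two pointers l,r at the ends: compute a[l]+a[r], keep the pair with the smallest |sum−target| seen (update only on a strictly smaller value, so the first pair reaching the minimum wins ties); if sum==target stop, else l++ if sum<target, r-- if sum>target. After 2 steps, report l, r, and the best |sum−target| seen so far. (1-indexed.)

l=3, r=6, best |Δ|=7

[1,6] -3+37=34 d=21 * → l++
[2,6] 11+37=48 d=7 * → l++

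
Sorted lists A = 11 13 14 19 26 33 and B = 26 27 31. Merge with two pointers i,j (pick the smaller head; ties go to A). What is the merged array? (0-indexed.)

[i=0,j=0] A[i]=11<=B[j]=26 take 11 → i++
[i=1,j=0] A[i]=13<=B[j]=26 take 13 → i++
[i=2,j=0] A[i]=14<=B[j]=26 take 14 → i++
[i=3,j=0] A[i]=19<=B[j]=26 take 19 → i++
[i=4,j=0] A[i]=26<=B[j]=26 take 26 → i++
[i=5,j=0] A[i]=33>B[j]=26 take 26 → j++
[i=5,j=1] A[i]=33>B[j]=27 take 27 → j++
[i=5,j=2] A[i]=33>B[j]=31 take 31 → j++
[i=5,j=3] B done, take A[i]=33 → i++

[11, 13, 14, 19, 26, 26, 27, 31, 33]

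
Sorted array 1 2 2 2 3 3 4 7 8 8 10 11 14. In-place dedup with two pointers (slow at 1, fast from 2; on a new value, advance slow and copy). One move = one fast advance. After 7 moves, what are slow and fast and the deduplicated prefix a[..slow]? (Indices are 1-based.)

slow=5, fast=9, prefix=[1, 2, 3, 4, 7]

slow=1 fast=2: a[fast]=2≠a[slow]=1 write a[2]=2, slow++,fast++
slow=2 fast=3: a[fast]=2=a[slow] dup, fast++
slow=2 fast=4: a[fast]=2=a[slow] dup, fast++
slow=2 fast=5: a[fast]=3≠a[slow]=2 write a[3]=3, slow++,fast++
slow=3 fast=6: a[fast]=3=a[slow] dup, fast++
slow=3 fast=7: a[fast]=4≠a[slow]=3 write a[4]=4, slow++,fast++
slow=4 fast=8: a[fast]=7≠a[slow]=4 write a[5]=7, slow++,fast++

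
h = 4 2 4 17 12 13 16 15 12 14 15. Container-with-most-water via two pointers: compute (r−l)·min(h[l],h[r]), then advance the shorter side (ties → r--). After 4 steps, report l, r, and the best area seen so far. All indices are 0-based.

[0,10] min(4,15)*10=40 best=40 * → l++
[1,10] min(2,15)*9=18 best=40 → l++
[2,10] min(4,15)*8=32 best=40 → l++
[3,10] min(17,15)*7=105 best=105 * → r--

l=3, r=9, best area=105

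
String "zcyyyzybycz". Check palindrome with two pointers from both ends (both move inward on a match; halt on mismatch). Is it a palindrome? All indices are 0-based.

[0,10] 'z'=='z' → l++,r--
[1,9] 'c'=='c' → l++,r--
[2,8] 'y'=='y' → l++,r--
[3,7] 'y'!='b' → stop

not a palindrome (mismatch at 3,7)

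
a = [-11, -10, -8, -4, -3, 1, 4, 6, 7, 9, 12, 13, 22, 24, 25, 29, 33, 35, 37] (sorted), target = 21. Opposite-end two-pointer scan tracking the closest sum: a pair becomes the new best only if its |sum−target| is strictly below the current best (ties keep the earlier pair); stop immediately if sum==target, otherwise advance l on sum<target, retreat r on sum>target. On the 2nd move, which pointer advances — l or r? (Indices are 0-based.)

[0,18] -11+37=26 d=5 * → r--
[0,17] -11+35=24 d=3 * → r--

r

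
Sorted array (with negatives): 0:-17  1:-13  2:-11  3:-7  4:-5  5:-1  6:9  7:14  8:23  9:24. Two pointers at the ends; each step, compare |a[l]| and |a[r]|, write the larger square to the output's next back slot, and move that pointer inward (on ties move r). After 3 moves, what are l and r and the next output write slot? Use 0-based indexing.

l=1, r=7, next write slot=6

l=0 r=9: |-17|<=|24| out[9]=576, r--
l=0 r=8: |-17|<=|23| out[8]=529, r--
l=0 r=7: |-17|>|14| out[7]=289, l++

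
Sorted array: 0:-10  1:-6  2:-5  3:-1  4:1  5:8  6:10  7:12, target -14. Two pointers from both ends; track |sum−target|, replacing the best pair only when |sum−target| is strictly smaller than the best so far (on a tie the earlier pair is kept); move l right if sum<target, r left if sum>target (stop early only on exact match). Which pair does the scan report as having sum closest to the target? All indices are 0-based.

l=0 r=7: -10+12=2 d=16 *, r--
l=0 r=6: -10+10=0 d=14 *, r--
l=0 r=5: -10+8=-2 d=12 *, r--
l=0 r=4: -10+1=-9 d=5 *, r--
l=0 r=3: -10+-1=-11 d=3 *, r--
l=0 r=2: -10+-5=-15 d=1 *, l++
l=1 r=2: -6+-5=-11 d=3, r--

pair (-10, -5) with sum -15 (|Δ|=1)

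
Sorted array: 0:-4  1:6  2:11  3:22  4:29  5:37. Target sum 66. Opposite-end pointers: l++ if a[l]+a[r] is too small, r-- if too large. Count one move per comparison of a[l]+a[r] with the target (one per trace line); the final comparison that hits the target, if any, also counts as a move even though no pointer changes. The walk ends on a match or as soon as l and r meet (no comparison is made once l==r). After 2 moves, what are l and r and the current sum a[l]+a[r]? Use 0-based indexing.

l=0 r=5: -4+37=33 <66, l++
l=1 r=5: 6+37=43 <66, l++

l=2, r=5, sum=48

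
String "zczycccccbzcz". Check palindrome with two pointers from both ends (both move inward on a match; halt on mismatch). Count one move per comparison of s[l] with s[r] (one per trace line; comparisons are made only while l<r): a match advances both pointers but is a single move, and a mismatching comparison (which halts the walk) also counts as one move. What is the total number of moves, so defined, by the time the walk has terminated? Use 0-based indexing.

[0,12] 'z'=='z' → l++,r--
[1,11] 'c'=='c' → l++,r--
[2,10] 'z'=='z' → l++,r--
[3,9] 'y'!='b' → stop

4 moves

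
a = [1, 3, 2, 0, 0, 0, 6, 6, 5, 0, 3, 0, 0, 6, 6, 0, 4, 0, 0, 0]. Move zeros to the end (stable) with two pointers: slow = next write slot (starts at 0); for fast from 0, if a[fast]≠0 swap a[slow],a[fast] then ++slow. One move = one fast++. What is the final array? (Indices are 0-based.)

slow=0 fast=0: a[fast]=1≠0 swap→a[0]=1, slow++,fast++
slow=1 fast=1: a[fast]=3≠0 swap→a[1]=3, slow++,fast++
slow=2 fast=2: a[fast]=2≠0 swap→a[2]=2, slow++,fast++
slow=3 fast=3: a[fast]=0, fast++
slow=3 fast=4: a[fast]=0, fast++
slow=3 fast=5: a[fast]=0, fast++
slow=3 fast=6: a[fast]=6≠0 swap→a[3]=6, slow++,fast++
slow=4 fast=7: a[fast]=6≠0 swap→a[4]=6, slow++,fast++
slow=5 fast=8: a[fast]=5≠0 swap→a[5]=5, slow++,fast++
slow=6 fast=9: a[fast]=0, fast++
slow=6 fast=10: a[fast]=3≠0 swap→a[6]=3, slow++,fast++
slow=7 fast=11: a[fast]=0, fast++
slow=7 fast=12: a[fast]=0, fast++
slow=7 fast=13: a[fast]=6≠0 swap→a[7]=6, slow++,fast++
slow=8 fast=14: a[fast]=6≠0 swap→a[8]=6, slow++,fast++
slow=9 fast=15: a[fast]=0, fast++
slow=9 fast=16: a[fast]=4≠0 swap→a[9]=4, slow++,fast++
slow=10 fast=17: a[fast]=0, fast++
slow=10 fast=18: a[fast]=0, fast++
slow=10 fast=19: a[fast]=0, fast++

[1, 3, 2, 6, 6, 5, 3, 6, 6, 4, 0, 0, 0, 0, 0, 0, 0, 0, 0, 0]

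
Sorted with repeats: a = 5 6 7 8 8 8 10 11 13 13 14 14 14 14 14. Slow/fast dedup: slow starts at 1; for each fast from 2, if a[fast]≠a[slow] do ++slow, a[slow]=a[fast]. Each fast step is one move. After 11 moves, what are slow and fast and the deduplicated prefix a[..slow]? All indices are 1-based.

slow=8, fast=13, prefix=[5, 6, 7, 8, 10, 11, 13, 14]

slow=1 fast=2: a[fast]=6≠a[slow]=5 write a[2]=6, slow++,fast++
slow=2 fast=3: a[fast]=7≠a[slow]=6 write a[3]=7, slow++,fast++
slow=3 fast=4: a[fast]=8≠a[slow]=7 write a[4]=8, slow++,fast++
slow=4 fast=5: a[fast]=8=a[slow] dup, fast++
slow=4 fast=6: a[fast]=8=a[slow] dup, fast++
slow=4 fast=7: a[fast]=10≠a[slow]=8 write a[5]=10, slow++,fast++
slow=5 fast=8: a[fast]=11≠a[slow]=10 write a[6]=11, slow++,fast++
slow=6 fast=9: a[fast]=13≠a[slow]=11 write a[7]=13, slow++,fast++
slow=7 fast=10: a[fast]=13=a[slow] dup, fast++
slow=7 fast=11: a[fast]=14≠a[slow]=13 write a[8]=14, slow++,fast++
slow=8 fast=12: a[fast]=14=a[slow] dup, fast++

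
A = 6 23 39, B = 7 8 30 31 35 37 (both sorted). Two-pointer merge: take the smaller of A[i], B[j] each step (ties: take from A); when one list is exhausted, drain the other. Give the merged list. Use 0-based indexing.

[6, 7, 8, 23, 30, 31, 35, 37, 39]

[i=0,j=0] A[i]=6<=B[j]=7 take 6 → i++
[i=1,j=0] A[i]=23>B[j]=7 take 7 → j++
[i=1,j=1] A[i]=23>B[j]=8 take 8 → j++
[i=1,j=2] A[i]=23<=B[j]=30 take 23 → i++
[i=2,j=2] A[i]=39>B[j]=30 take 30 → j++
[i=2,j=3] A[i]=39>B[j]=31 take 31 → j++
[i=2,j=4] A[i]=39>B[j]=35 take 35 → j++
[i=2,j=5] A[i]=39>B[j]=37 take 37 → j++
[i=2,j=6] B done, take A[i]=39 → i++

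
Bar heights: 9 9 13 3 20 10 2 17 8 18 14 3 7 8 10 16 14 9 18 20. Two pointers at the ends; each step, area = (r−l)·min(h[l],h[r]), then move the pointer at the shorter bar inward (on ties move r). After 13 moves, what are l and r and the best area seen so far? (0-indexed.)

l=0 r=19: min(9,20)*19=171 best=171 *, l++
l=1 r=19: min(9,20)*18=162 best=171, l++
l=2 r=19: min(13,20)*17=221 best=221 *, l++
l=3 r=19: min(3,20)*16=48 best=221, l++
l=4 r=19: min(20,20)*15=300 best=300 *, r--
l=4 r=18: min(20,18)*14=252 best=300, r--
l=4 r=17: min(20,9)*13=117 best=300, r--
l=4 r=16: min(20,14)*12=168 best=300, r--
l=4 r=15: min(20,16)*11=176 best=300, r--
l=4 r=14: min(20,10)*10=100 best=300, r--
l=4 r=13: min(20,8)*9=72 best=300, r--
l=4 r=12: min(20,7)*8=56 best=300, r--
l=4 r=11: min(20,3)*7=21 best=300, r--

l=4, r=10, best area=300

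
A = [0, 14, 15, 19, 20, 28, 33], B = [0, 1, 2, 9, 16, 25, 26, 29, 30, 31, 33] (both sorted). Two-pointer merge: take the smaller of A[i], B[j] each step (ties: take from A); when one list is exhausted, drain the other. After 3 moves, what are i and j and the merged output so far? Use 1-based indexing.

[i=1,j=1] A[i]=0<=B[j]=0 take 0 → i++
[i=2,j=1] A[i]=14>B[j]=0 take 0 → j++
[i=2,j=2] A[i]=14>B[j]=1 take 1 → j++

i=2, j=3, merged so far=[0, 0, 1]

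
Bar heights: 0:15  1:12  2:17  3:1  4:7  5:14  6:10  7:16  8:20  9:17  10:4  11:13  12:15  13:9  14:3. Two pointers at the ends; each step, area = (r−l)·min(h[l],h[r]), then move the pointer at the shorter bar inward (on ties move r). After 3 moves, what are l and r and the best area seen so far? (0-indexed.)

l=0, r=11, best area=180

[0,14] min(15,3)*14=42 best=42 * → r--
[0,13] min(15,9)*13=117 best=117 * → r--
[0,12] min(15,15)*12=180 best=180 * → r--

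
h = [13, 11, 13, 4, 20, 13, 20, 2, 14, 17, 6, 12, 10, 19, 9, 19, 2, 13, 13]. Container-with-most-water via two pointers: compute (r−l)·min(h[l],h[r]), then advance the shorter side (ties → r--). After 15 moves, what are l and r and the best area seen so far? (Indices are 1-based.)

l=5, r=8, best area=234

[1,19] min(13,13)*18=234 best=234 * → r--
[1,18] min(13,13)*17=221 best=234 → r--
[1,17] min(13,2)*16=32 best=234 → r--
[1,16] min(13,19)*15=195 best=234 → l++
[2,16] min(11,19)*14=154 best=234 → l++
[3,16] min(13,19)*13=169 best=234 → l++
[4,16] min(4,19)*12=48 best=234 → l++
[5,16] min(20,19)*11=209 best=234 → r--
[5,15] min(20,9)*10=90 best=234 → r--
[5,14] min(20,19)*9=171 best=234 → r--
[5,13] min(20,10)*8=80 best=234 → r--
[5,12] min(20,12)*7=84 best=234 → r--
[5,11] min(20,6)*6=36 best=234 → r--
[5,10] min(20,17)*5=85 best=234 → r--
[5,9] min(20,14)*4=56 best=234 → r--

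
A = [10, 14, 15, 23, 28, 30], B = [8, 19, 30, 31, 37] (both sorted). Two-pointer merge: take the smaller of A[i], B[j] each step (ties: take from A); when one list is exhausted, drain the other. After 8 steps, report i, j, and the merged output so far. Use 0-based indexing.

i=6, j=2, merged so far=[8, 10, 14, 15, 19, 23, 28, 30]

[i=0,j=0] A[i]=10>B[j]=8 take 8 → j++
[i=0,j=1] A[i]=10<=B[j]=19 take 10 → i++
[i=1,j=1] A[i]=14<=B[j]=19 take 14 → i++
[i=2,j=1] A[i]=15<=B[j]=19 take 15 → i++
[i=3,j=1] A[i]=23>B[j]=19 take 19 → j++
[i=3,j=2] A[i]=23<=B[j]=30 take 23 → i++
[i=4,j=2] A[i]=28<=B[j]=30 take 28 → i++
[i=5,j=2] A[i]=30<=B[j]=30 take 30 → i++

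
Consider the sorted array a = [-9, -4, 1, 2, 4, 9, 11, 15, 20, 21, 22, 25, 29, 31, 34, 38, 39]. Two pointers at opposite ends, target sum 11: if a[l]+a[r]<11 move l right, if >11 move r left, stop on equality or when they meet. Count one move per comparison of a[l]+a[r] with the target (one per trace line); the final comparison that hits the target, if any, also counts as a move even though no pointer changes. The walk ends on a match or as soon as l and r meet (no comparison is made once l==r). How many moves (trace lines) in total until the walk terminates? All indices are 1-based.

l=1 r=17: -9+39=30 >11, r--
l=1 r=16: -9+38=29 >11, r--
l=1 r=15: -9+34=25 >11, r--
l=1 r=14: -9+31=22 >11, r--
l=1 r=13: -9+29=20 >11, r--
l=1 r=12: -9+25=16 >11, r--
l=1 r=11: -9+22=13 >11, r--
l=1 r=10: -9+21=12 >11, r--
l=1 r=9: -9+20=11, found

9 moves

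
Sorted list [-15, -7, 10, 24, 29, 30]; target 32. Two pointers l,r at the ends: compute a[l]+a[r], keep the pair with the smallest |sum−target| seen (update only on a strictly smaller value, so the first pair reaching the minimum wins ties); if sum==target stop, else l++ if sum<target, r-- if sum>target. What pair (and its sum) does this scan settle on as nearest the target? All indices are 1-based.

pair (10, 24) with sum 34 (|Δ|=2)

l=1 r=6: -15+30=15 d=17 *, l++
l=2 r=6: -7+30=23 d=9 *, l++
l=3 r=6: 10+30=40 d=8 *, r--
l=3 r=5: 10+29=39 d=7 *, r--
l=3 r=4: 10+24=34 d=2 *, r--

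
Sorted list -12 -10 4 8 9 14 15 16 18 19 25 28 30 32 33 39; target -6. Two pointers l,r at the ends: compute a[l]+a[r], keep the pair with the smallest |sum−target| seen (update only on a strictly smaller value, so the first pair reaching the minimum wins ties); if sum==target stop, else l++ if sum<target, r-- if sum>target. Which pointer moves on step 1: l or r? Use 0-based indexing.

[0,15] -12+39=27 d=33 * → r--

r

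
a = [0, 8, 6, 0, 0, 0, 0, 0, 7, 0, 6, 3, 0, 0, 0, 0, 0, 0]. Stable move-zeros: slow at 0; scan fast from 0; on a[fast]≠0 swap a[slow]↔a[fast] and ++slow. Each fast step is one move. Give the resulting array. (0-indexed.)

[8, 6, 7, 6, 3, 0, 0, 0, 0, 0, 0, 0, 0, 0, 0, 0, 0, 0]

(s=0,f=0) a[fast]=0 → fast++
(s=0,f=1) a[fast]=8≠0 swap→a[0]=8 → slow++,fast++
(s=1,f=2) a[fast]=6≠0 swap→a[1]=6 → slow++,fast++
(s=2,f=3) a[fast]=0 → fast++
(s=2,f=4) a[fast]=0 → fast++
(s=2,f=5) a[fast]=0 → fast++
(s=2,f=6) a[fast]=0 → fast++
(s=2,f=7) a[fast]=0 → fast++
(s=2,f=8) a[fast]=7≠0 swap→a[2]=7 → slow++,fast++
(s=3,f=9) a[fast]=0 → fast++
(s=3,f=10) a[fast]=6≠0 swap→a[3]=6 → slow++,fast++
(s=4,f=11) a[fast]=3≠0 swap→a[4]=3 → slow++,fast++
(s=5,f=12) a[fast]=0 → fast++
(s=5,f=13) a[fast]=0 → fast++
(s=5,f=14) a[fast]=0 → fast++
(s=5,f=15) a[fast]=0 → fast++
(s=5,f=16) a[fast]=0 → fast++
(s=5,f=17) a[fast]=0 → fast++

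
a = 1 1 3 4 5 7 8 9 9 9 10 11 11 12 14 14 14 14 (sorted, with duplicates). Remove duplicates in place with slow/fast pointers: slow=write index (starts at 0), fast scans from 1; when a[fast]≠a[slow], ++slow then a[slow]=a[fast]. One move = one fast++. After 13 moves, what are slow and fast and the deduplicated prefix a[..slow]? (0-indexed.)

slow=0 fast=1: a[fast]=1=a[slow] dup, fast++
slow=0 fast=2: a[fast]=3≠a[slow]=1 write a[1]=3, slow++,fast++
slow=1 fast=3: a[fast]=4≠a[slow]=3 write a[2]=4, slow++,fast++
slow=2 fast=4: a[fast]=5≠a[slow]=4 write a[3]=5, slow++,fast++
slow=3 fast=5: a[fast]=7≠a[slow]=5 write a[4]=7, slow++,fast++
slow=4 fast=6: a[fast]=8≠a[slow]=7 write a[5]=8, slow++,fast++
slow=5 fast=7: a[fast]=9≠a[slow]=8 write a[6]=9, slow++,fast++
slow=6 fast=8: a[fast]=9=a[slow] dup, fast++
slow=6 fast=9: a[fast]=9=a[slow] dup, fast++
slow=6 fast=10: a[fast]=10≠a[slow]=9 write a[7]=10, slow++,fast++
slow=7 fast=11: a[fast]=11≠a[slow]=10 write a[8]=11, slow++,fast++
slow=8 fast=12: a[fast]=11=a[slow] dup, fast++
slow=8 fast=13: a[fast]=12≠a[slow]=11 write a[9]=12, slow++,fast++

slow=9, fast=14, prefix=[1, 3, 4, 5, 7, 8, 9, 10, 11, 12]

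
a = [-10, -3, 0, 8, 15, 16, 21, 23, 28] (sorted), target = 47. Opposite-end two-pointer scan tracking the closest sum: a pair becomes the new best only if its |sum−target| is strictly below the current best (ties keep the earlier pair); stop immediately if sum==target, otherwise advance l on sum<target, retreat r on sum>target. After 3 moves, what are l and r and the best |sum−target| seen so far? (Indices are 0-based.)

[0,8] -10+28=18 d=29 * → l++
[1,8] -3+28=25 d=22 * → l++
[2,8] 0+28=28 d=19 * → l++

l=3, r=8, best |Δ|=19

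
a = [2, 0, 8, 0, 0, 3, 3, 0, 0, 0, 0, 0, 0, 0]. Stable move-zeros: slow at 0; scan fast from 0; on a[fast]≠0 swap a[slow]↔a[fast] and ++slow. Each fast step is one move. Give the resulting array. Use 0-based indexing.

slow=0 fast=0: a[fast]=2≠0 swap→a[0]=2, slow++,fast++
slow=1 fast=1: a[fast]=0, fast++
slow=1 fast=2: a[fast]=8≠0 swap→a[1]=8, slow++,fast++
slow=2 fast=3: a[fast]=0, fast++
slow=2 fast=4: a[fast]=0, fast++
slow=2 fast=5: a[fast]=3≠0 swap→a[2]=3, slow++,fast++
slow=3 fast=6: a[fast]=3≠0 swap→a[3]=3, slow++,fast++
slow=4 fast=7: a[fast]=0, fast++
slow=4 fast=8: a[fast]=0, fast++
slow=4 fast=9: a[fast]=0, fast++
slow=4 fast=10: a[fast]=0, fast++
slow=4 fast=11: a[fast]=0, fast++
slow=4 fast=12: a[fast]=0, fast++
slow=4 fast=13: a[fast]=0, fast++

[2, 8, 3, 3, 0, 0, 0, 0, 0, 0, 0, 0, 0, 0]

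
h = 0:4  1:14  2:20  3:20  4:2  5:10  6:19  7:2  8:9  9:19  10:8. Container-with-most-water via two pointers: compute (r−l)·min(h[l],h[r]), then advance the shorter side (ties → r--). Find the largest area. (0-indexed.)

l=0 r=10: min(4,8)*10=40 best=40 *, l++
l=1 r=10: min(14,8)*9=72 best=72 *, r--
l=1 r=9: min(14,19)*8=112 best=112 *, l++
l=2 r=9: min(20,19)*7=133 best=133 *, r--
l=2 r=8: min(20,9)*6=54 best=133, r--
l=2 r=7: min(20,2)*5=10 best=133, r--
l=2 r=6: min(20,19)*4=76 best=133, r--
l=2 r=5: min(20,10)*3=30 best=133, r--
l=2 r=4: min(20,2)*2=4 best=133, r--
l=2 r=3: min(20,20)*1=20 best=133, r--

max area = 133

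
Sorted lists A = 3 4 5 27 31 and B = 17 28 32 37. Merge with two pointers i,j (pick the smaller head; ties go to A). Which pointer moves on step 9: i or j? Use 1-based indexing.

[i=1,j=1] A[i]=3<=B[j]=17 take 3 → i++
[i=2,j=1] A[i]=4<=B[j]=17 take 4 → i++
[i=3,j=1] A[i]=5<=B[j]=17 take 5 → i++
[i=4,j=1] A[i]=27>B[j]=17 take 17 → j++
[i=4,j=2] A[i]=27<=B[j]=28 take 27 → i++
[i=5,j=2] A[i]=31>B[j]=28 take 28 → j++
[i=5,j=3] A[i]=31<=B[j]=32 take 31 → i++
[i=6,j=3] A done, take B[j]=32 → j++
[i=6,j=4] A done, take B[j]=37 → j++

j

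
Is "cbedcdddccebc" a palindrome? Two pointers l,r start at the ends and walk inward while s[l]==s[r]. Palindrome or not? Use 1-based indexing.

not a palindrome (mismatch at 4,10)

[1,13] 'c'=='c' → l++,r--
[2,12] 'b'=='b' → l++,r--
[3,11] 'e'=='e' → l++,r--
[4,10] 'd'!='c' → stop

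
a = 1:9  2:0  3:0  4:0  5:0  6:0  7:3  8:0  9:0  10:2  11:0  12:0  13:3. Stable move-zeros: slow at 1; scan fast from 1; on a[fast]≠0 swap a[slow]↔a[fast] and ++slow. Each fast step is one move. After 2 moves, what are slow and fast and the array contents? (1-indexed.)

slow=2, fast=3, a=[9, 0, 0, 0, 0, 0, 3, 0, 0, 2, 0, 0, 3]

slow=1 fast=1: a[fast]=9≠0 swap→a[1]=9, slow++,fast++
slow=2 fast=2: a[fast]=0, fast++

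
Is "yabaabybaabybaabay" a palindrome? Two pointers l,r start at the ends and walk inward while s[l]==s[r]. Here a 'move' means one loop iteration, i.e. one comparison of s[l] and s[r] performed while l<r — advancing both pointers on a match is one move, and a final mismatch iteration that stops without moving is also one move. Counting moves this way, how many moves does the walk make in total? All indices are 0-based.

[0,17] 'y'=='y' → l++,r--
[1,16] 'a'=='a' → l++,r--
[2,15] 'b'=='b' → l++,r--
[3,14] 'a'=='a' → l++,r--
[4,13] 'a'=='a' → l++,r--
[5,12] 'b'=='b' → l++,r--
[6,11] 'y'=='y' → l++,r--
[7,10] 'b'=='b' → l++,r--
[8,9] 'a'=='a' → l++,r--

9 moves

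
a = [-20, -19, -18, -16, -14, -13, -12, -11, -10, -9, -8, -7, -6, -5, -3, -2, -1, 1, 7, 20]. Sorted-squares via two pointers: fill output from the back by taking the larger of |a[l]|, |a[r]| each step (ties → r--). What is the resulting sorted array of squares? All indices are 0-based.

[1, 1, 4, 9, 25, 36, 49, 49, 64, 81, 100, 121, 144, 169, 196, 256, 324, 361, 400, 400]

[0,19] |-20|<=|20| out[19]=400 → r--
[0,18] |-20|>|7| out[18]=400 → l++
[1,18] |-19|>|7| out[17]=361 → l++
[2,18] |-18|>|7| out[16]=324 → l++
[3,18] |-16|>|7| out[15]=256 → l++
[4,18] |-14|>|7| out[14]=196 → l++
[5,18] |-13|>|7| out[13]=169 → l++
[6,18] |-12|>|7| out[12]=144 → l++
[7,18] |-11|>|7| out[11]=121 → l++
[8,18] |-10|>|7| out[10]=100 → l++
[9,18] |-9|>|7| out[9]=81 → l++
[10,18] |-8|>|7| out[8]=64 → l++
[11,18] |-7|<=|7| out[7]=49 → r--
[11,17] |-7|>|1| out[6]=49 → l++
[12,17] |-6|>|1| out[5]=36 → l++
[13,17] |-5|>|1| out[4]=25 → l++
[14,17] |-3|>|1| out[3]=9 → l++
[15,17] |-2|>|1| out[2]=4 → l++
[16,17] |-1|<=|1| out[1]=1 → r--
[16,16] |-1|<=|-1| out[0]=1 → r--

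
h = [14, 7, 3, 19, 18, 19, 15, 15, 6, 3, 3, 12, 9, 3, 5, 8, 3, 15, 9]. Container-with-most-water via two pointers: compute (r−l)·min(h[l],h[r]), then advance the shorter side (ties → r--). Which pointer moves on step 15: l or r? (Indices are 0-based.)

[0,18] min(14,9)*18=162 best=162 * → r--
[0,17] min(14,15)*17=238 best=238 * → l++
[1,17] min(7,15)*16=112 best=238 → l++
[2,17] min(3,15)*15=45 best=238 → l++
[3,17] min(19,15)*14=210 best=238 → r--
[3,16] min(19,3)*13=39 best=238 → r--
[3,15] min(19,8)*12=96 best=238 → r--
[3,14] min(19,5)*11=55 best=238 → r--
[3,13] min(19,3)*10=30 best=238 → r--
[3,12] min(19,9)*9=81 best=238 → r--
[3,11] min(19,12)*8=96 best=238 → r--
[3,10] min(19,3)*7=21 best=238 → r--
[3,9] min(19,3)*6=18 best=238 → r--
[3,8] min(19,6)*5=30 best=238 → r--
[3,7] min(19,15)*4=60 best=238 → r--

r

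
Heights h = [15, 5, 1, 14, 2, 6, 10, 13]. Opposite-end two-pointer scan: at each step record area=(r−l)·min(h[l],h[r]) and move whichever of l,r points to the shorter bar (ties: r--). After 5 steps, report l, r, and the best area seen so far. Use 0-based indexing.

[0,7] min(15,13)*7=91 best=91 * → r--
[0,6] min(15,10)*6=60 best=91 → r--
[0,5] min(15,6)*5=30 best=91 → r--
[0,4] min(15,2)*4=8 best=91 → r--
[0,3] min(15,14)*3=42 best=91 → r--

l=0, r=2, best area=91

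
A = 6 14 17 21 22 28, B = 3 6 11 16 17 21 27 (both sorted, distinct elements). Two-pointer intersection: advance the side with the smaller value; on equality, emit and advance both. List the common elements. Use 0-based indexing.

intersection = [6, 17, 21]

i=0 j=0: 6>3, j++
i=0 j=1: 6==6 emit, i++,j++
i=1 j=2: 14>11, j++
i=1 j=3: 14<16, i++
i=2 j=3: 17>16, j++
i=2 j=4: 17==17 emit, i++,j++
i=3 j=5: 21==21 emit, i++,j++
i=4 j=6: 22<27, i++
i=5 j=6: 28>27, j++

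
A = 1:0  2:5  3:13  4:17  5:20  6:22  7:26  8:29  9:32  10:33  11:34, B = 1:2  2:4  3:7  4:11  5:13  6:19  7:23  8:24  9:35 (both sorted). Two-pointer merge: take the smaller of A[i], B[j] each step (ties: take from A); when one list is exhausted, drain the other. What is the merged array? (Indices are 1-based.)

i=1 j=1: A[i]=0<=B[j]=2 take 0, i++
i=2 j=1: A[i]=5>B[j]=2 take 2, j++
i=2 j=2: A[i]=5>B[j]=4 take 4, j++
i=2 j=3: A[i]=5<=B[j]=7 take 5, i++
i=3 j=3: A[i]=13>B[j]=7 take 7, j++
i=3 j=4: A[i]=13>B[j]=11 take 11, j++
i=3 j=5: A[i]=13<=B[j]=13 take 13, i++
i=4 j=5: A[i]=17>B[j]=13 take 13, j++
i=4 j=6: A[i]=17<=B[j]=19 take 17, i++
i=5 j=6: A[i]=20>B[j]=19 take 19, j++
i=5 j=7: A[i]=20<=B[j]=23 take 20, i++
i=6 j=7: A[i]=22<=B[j]=23 take 22, i++
i=7 j=7: A[i]=26>B[j]=23 take 23, j++
i=7 j=8: A[i]=26>B[j]=24 take 24, j++
i=7 j=9: A[i]=26<=B[j]=35 take 26, i++
i=8 j=9: A[i]=29<=B[j]=35 take 29, i++
i=9 j=9: A[i]=32<=B[j]=35 take 32, i++
i=10 j=9: A[i]=33<=B[j]=35 take 33, i++
i=11 j=9: A[i]=34<=B[j]=35 take 34, i++
i=12 j=9: A done, take B[j]=35, j++

[0, 2, 4, 5, 7, 11, 13, 13, 17, 19, 20, 22, 23, 24, 26, 29, 32, 33, 34, 35]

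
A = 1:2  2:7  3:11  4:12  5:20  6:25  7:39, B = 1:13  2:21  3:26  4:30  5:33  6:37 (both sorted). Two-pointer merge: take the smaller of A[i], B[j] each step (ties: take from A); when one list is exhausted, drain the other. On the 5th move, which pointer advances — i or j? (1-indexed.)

j

i=1 j=1: A[i]=2<=B[j]=13 take 2, i++
i=2 j=1: A[i]=7<=B[j]=13 take 7, i++
i=3 j=1: A[i]=11<=B[j]=13 take 11, i++
i=4 j=1: A[i]=12<=B[j]=13 take 12, i++
i=5 j=1: A[i]=20>B[j]=13 take 13, j++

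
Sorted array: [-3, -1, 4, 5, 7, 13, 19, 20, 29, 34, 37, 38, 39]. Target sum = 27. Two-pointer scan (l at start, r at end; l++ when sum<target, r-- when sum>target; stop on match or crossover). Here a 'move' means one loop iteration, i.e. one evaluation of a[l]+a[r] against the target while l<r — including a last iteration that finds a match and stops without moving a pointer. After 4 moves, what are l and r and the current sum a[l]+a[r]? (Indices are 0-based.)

l=0, r=8, sum=26

[0,12] -3+39=36 >27 → r--
[0,11] -3+38=35 >27 → r--
[0,10] -3+37=34 >27 → r--
[0,9] -3+34=31 >27 → r--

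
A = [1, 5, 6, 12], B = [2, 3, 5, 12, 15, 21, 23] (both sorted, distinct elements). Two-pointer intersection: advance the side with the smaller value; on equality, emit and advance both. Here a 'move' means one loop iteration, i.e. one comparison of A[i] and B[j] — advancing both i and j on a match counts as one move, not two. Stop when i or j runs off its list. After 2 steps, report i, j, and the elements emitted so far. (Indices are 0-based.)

i=1, j=1, emitted=[]

[i=0,j=0] 1<2 → i++
[i=1,j=0] 5>2 → j++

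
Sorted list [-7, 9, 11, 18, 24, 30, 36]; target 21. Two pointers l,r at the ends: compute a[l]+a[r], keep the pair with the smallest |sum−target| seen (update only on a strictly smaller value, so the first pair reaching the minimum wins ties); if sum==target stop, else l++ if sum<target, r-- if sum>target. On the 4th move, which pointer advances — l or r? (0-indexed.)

r

l=0 r=6: -7+36=29 d=8 *, r--
l=0 r=5: -7+30=23 d=2 *, r--
l=0 r=4: -7+24=17 d=4, l++
l=1 r=4: 9+24=33 d=12, r--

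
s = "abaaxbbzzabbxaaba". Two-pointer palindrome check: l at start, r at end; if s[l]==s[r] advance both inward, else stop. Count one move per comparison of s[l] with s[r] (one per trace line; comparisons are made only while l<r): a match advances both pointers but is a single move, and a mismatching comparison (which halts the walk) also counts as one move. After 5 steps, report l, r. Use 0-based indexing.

l=0 r=16: 'a'=='a', l++,r--
l=1 r=15: 'b'=='b', l++,r--
l=2 r=14: 'a'=='a', l++,r--
l=3 r=13: 'a'=='a', l++,r--
l=4 r=12: 'x'=='x', l++,r--

l=5, r=11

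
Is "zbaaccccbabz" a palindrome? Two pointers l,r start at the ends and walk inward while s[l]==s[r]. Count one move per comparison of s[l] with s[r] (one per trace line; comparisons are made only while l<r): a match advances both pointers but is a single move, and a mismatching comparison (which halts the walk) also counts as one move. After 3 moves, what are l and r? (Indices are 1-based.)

l=4, r=9

[1,12] 'z'=='z' → l++,r--
[2,11] 'b'=='b' → l++,r--
[3,10] 'a'=='a' → l++,r--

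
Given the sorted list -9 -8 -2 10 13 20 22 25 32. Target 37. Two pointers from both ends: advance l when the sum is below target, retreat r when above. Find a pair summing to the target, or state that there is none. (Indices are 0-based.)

no pair

l=0 r=8: -9+32=23 <37, l++
l=1 r=8: -8+32=24 <37, l++
l=2 r=8: -2+32=30 <37, l++
l=3 r=8: 10+32=42 >37, r--
l=3 r=7: 10+25=35 <37, l++
l=4 r=7: 13+25=38 >37, r--
l=4 r=6: 13+22=35 <37, l++
l=5 r=6: 20+22=42 >37, r--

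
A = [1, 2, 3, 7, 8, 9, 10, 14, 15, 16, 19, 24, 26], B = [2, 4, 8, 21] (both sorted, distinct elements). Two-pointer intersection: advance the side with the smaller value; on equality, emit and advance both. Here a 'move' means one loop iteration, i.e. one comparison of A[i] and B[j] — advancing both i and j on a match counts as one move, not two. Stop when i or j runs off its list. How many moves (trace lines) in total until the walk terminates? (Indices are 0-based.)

13 moves

i=0 j=0: 1<2, i++
i=1 j=0: 2==2 emit, i++,j++
i=2 j=1: 3<4, i++
i=3 j=1: 7>4, j++
i=3 j=2: 7<8, i++
i=4 j=2: 8==8 emit, i++,j++
i=5 j=3: 9<21, i++
i=6 j=3: 10<21, i++
i=7 j=3: 14<21, i++
i=8 j=3: 15<21, i++
i=9 j=3: 16<21, i++
i=10 j=3: 19<21, i++
i=11 j=3: 24>21, j++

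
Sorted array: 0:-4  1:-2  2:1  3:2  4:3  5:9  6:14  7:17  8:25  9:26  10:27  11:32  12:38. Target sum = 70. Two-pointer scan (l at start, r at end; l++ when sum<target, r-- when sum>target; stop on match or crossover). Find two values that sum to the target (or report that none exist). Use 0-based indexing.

[0,12] -4+38=34 <70 → l++
[1,12] -2+38=36 <70 → l++
[2,12] 1+38=39 <70 → l++
[3,12] 2+38=40 <70 → l++
[4,12] 3+38=41 <70 → l++
[5,12] 9+38=47 <70 → l++
[6,12] 14+38=52 <70 → l++
[7,12] 17+38=55 <70 → l++
[8,12] 25+38=63 <70 → l++
[9,12] 26+38=64 <70 → l++
[10,12] 27+38=65 <70 → l++
[11,12] 32+38=70 → found

(32, 38)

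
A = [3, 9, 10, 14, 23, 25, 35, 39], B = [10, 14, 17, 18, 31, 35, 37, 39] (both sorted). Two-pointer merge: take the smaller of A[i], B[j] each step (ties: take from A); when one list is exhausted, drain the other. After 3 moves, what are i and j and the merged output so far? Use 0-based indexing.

i=3, j=0, merged so far=[3, 9, 10]

[i=0,j=0] A[i]=3<=B[j]=10 take 3 → i++
[i=1,j=0] A[i]=9<=B[j]=10 take 9 → i++
[i=2,j=0] A[i]=10<=B[j]=10 take 10 → i++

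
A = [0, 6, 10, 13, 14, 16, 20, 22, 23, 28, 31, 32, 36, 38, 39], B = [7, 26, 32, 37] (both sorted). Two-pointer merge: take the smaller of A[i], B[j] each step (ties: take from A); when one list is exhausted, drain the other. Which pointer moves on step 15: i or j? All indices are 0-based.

j

i=0 j=0: A[i]=0<=B[j]=7 take 0, i++
i=1 j=0: A[i]=6<=B[j]=7 take 6, i++
i=2 j=0: A[i]=10>B[j]=7 take 7, j++
i=2 j=1: A[i]=10<=B[j]=26 take 10, i++
i=3 j=1: A[i]=13<=B[j]=26 take 13, i++
i=4 j=1: A[i]=14<=B[j]=26 take 14, i++
i=5 j=1: A[i]=16<=B[j]=26 take 16, i++
i=6 j=1: A[i]=20<=B[j]=26 take 20, i++
i=7 j=1: A[i]=22<=B[j]=26 take 22, i++
i=8 j=1: A[i]=23<=B[j]=26 take 23, i++
i=9 j=1: A[i]=28>B[j]=26 take 26, j++
i=9 j=2: A[i]=28<=B[j]=32 take 28, i++
i=10 j=2: A[i]=31<=B[j]=32 take 31, i++
i=11 j=2: A[i]=32<=B[j]=32 take 32, i++
i=12 j=2: A[i]=36>B[j]=32 take 32, j++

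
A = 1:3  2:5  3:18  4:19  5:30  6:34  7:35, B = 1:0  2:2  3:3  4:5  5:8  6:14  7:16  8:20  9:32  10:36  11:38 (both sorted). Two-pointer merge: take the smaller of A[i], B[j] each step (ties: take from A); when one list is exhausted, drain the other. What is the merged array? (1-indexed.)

[0, 2, 3, 3, 5, 5, 8, 14, 16, 18, 19, 20, 30, 32, 34, 35, 36, 38]

i=1 j=1: A[i]=3>B[j]=0 take 0, j++
i=1 j=2: A[i]=3>B[j]=2 take 2, j++
i=1 j=3: A[i]=3<=B[j]=3 take 3, i++
i=2 j=3: A[i]=5>B[j]=3 take 3, j++
i=2 j=4: A[i]=5<=B[j]=5 take 5, i++
i=3 j=4: A[i]=18>B[j]=5 take 5, j++
i=3 j=5: A[i]=18>B[j]=8 take 8, j++
i=3 j=6: A[i]=18>B[j]=14 take 14, j++
i=3 j=7: A[i]=18>B[j]=16 take 16, j++
i=3 j=8: A[i]=18<=B[j]=20 take 18, i++
i=4 j=8: A[i]=19<=B[j]=20 take 19, i++
i=5 j=8: A[i]=30>B[j]=20 take 20, j++
i=5 j=9: A[i]=30<=B[j]=32 take 30, i++
i=6 j=9: A[i]=34>B[j]=32 take 32, j++
i=6 j=10: A[i]=34<=B[j]=36 take 34, i++
i=7 j=10: A[i]=35<=B[j]=36 take 35, i++
i=8 j=10: A done, take B[j]=36, j++
i=8 j=11: A done, take B[j]=38, j++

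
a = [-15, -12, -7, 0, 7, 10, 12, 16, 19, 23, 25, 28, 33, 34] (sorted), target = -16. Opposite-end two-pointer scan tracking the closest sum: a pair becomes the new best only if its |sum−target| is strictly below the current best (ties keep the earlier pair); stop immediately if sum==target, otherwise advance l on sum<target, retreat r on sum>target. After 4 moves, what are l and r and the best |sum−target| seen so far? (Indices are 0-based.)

[0,13] -15+34=19 d=35 * → r--
[0,12] -15+33=18 d=34 * → r--
[0,11] -15+28=13 d=29 * → r--
[0,10] -15+25=10 d=26 * → r--

l=0, r=9, best |Δ|=26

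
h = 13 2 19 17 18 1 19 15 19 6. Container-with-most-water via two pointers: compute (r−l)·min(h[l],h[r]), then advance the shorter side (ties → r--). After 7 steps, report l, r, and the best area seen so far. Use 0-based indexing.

l=2, r=4, best area=114

[0,9] min(13,6)*9=54 best=54 * → r--
[0,8] min(13,19)*8=104 best=104 * → l++
[1,8] min(2,19)*7=14 best=104 → l++
[2,8] min(19,19)*6=114 best=114 * → r--
[2,7] min(19,15)*5=75 best=114 → r--
[2,6] min(19,19)*4=76 best=114 → r--
[2,5] min(19,1)*3=3 best=114 → r--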